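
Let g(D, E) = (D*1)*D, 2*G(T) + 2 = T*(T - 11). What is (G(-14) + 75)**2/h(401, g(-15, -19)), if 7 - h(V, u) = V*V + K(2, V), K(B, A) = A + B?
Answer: -62001/161197 ≈ -0.38463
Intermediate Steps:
G(T) = -1 + T*(-11 + T)/2 (G(T) = -1 + (T*(T - 11))/2 = -1 + (T*(-11 + T))/2 = -1 + T*(-11 + T)/2)
g(D, E) = D**2 (g(D, E) = D*D = D**2)
h(V, u) = 5 - V - V**2 (h(V, u) = 7 - (V*V + (V + 2)) = 7 - (V**2 + (2 + V)) = 7 - (2 + V + V**2) = 7 + (-2 - V - V**2) = 5 - V - V**2)
(G(-14) + 75)**2/h(401, g(-15, -19)) = ((-1 + (1/2)*(-14)**2 - 11/2*(-14)) + 75)**2/(5 - 1*401 - 1*401**2) = ((-1 + (1/2)*196 + 77) + 75)**2/(5 - 401 - 1*160801) = ((-1 + 98 + 77) + 75)**2/(5 - 401 - 160801) = (174 + 75)**2/(-161197) = 249**2*(-1/161197) = 62001*(-1/161197) = -62001/161197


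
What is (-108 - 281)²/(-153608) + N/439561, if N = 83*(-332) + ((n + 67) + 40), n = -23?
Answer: -70734729057/67520086088 ≈ -1.0476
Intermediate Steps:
N = -27472 (N = 83*(-332) + ((-23 + 67) + 40) = -27556 + (44 + 40) = -27556 + 84 = -27472)
(-108 - 281)²/(-153608) + N/439561 = (-108 - 281)²/(-153608) - 27472/439561 = (-389)²*(-1/153608) - 27472*1/439561 = 151321*(-1/153608) - 27472/439561 = -151321/153608 - 27472/439561 = -70734729057/67520086088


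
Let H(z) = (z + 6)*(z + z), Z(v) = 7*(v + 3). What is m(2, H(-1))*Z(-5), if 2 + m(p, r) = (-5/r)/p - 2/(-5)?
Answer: 189/10 ≈ 18.900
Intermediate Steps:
Z(v) = 21 + 7*v (Z(v) = 7*(3 + v) = 21 + 7*v)
H(z) = 2*z*(6 + z) (H(z) = (6 + z)*(2*z) = 2*z*(6 + z))
m(p, r) = -8/5 - 5/(p*r) (m(p, r) = -2 + ((-5/r)/p - 2/(-5)) = -2 + (-5/(p*r) - 2*(-⅕)) = -2 + (-5/(p*r) + ⅖) = -2 + (⅖ - 5/(p*r)) = -8/5 - 5/(p*r))
m(2, H(-1))*Z(-5) = (-8/5 - 5/(2*2*(-1)*(6 - 1)))*(21 + 7*(-5)) = (-8/5 - 5*½/2*(-1)*5)*(21 - 35) = (-8/5 - 5*½/(-10))*(-14) = (-8/5 - 5*½*(-⅒))*(-14) = (-8/5 + ¼)*(-14) = -27/20*(-14) = 189/10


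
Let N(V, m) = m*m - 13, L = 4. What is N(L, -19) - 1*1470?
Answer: -1122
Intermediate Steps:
N(V, m) = -13 + m**2 (N(V, m) = m**2 - 13 = -13 + m**2)
N(L, -19) - 1*1470 = (-13 + (-19)**2) - 1*1470 = (-13 + 361) - 1470 = 348 - 1470 = -1122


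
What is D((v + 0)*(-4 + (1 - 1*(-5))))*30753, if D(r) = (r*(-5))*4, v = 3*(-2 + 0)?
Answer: 7380720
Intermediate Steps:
v = -6 (v = 3*(-2) = -6)
D(r) = -20*r (D(r) = -5*r*4 = -20*r)
D((v + 0)*(-4 + (1 - 1*(-5))))*30753 = -20*(-6 + 0)*(-4 + (1 - 1*(-5)))*30753 = -(-120)*(-4 + (1 + 5))*30753 = -(-120)*(-4 + 6)*30753 = -(-120)*2*30753 = -20*(-12)*30753 = 240*30753 = 7380720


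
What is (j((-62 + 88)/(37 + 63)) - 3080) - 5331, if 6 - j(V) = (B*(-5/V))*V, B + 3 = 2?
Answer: -8410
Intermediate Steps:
B = -1 (B = -3 + 2 = -1)
j(V) = 1 (j(V) = 6 - (-(-5)/V)*V = 6 - 5/V*V = 6 - 1*5 = 6 - 5 = 1)
(j((-62 + 88)/(37 + 63)) - 3080) - 5331 = (1 - 3080) - 5331 = -3079 - 5331 = -8410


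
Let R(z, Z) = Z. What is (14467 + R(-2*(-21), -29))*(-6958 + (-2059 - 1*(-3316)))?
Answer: -82311038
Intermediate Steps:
(14467 + R(-2*(-21), -29))*(-6958 + (-2059 - 1*(-3316))) = (14467 - 29)*(-6958 + (-2059 - 1*(-3316))) = 14438*(-6958 + (-2059 + 3316)) = 14438*(-6958 + 1257) = 14438*(-5701) = -82311038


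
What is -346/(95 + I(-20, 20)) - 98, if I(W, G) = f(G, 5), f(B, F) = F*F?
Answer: -6053/60 ≈ -100.88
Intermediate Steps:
f(B, F) = F²
I(W, G) = 25 (I(W, G) = 5² = 25)
-346/(95 + I(-20, 20)) - 98 = -346/(95 + 25) - 98 = -346/120 - 98 = -346*1/120 - 98 = -173/60 - 98 = -6053/60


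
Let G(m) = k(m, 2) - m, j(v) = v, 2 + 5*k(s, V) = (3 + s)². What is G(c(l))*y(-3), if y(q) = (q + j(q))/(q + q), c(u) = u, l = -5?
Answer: 27/5 ≈ 5.4000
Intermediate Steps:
k(s, V) = -⅖ + (3 + s)²/5
y(q) = 1 (y(q) = (q + q)/(q + q) = (2*q)/((2*q)) = (2*q)*(1/(2*q)) = 1)
G(m) = -⅖ - m + (3 + m)²/5 (G(m) = (-⅖ + (3 + m)²/5) - m = -⅖ - m + (3 + m)²/5)
G(c(l))*y(-3) = (7/5 + (⅕)*(-5) + (⅕)*(-5)²)*1 = (7/5 - 1 + (⅕)*25)*1 = (7/5 - 1 + 5)*1 = (27/5)*1 = 27/5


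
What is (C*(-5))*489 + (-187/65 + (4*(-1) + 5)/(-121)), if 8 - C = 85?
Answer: 1480681533/7865 ≈ 1.8826e+5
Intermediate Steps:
C = -77 (C = 8 - 1*85 = 8 - 85 = -77)
(C*(-5))*489 + (-187/65 + (4*(-1) + 5)/(-121)) = -77*(-5)*489 + (-187/65 + (4*(-1) + 5)/(-121)) = 385*489 + (-187*1/65 + (-4 + 5)*(-1/121)) = 188265 + (-187/65 + 1*(-1/121)) = 188265 + (-187/65 - 1/121) = 188265 - 22692/7865 = 1480681533/7865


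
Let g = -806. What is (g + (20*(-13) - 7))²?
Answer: 1151329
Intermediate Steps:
(g + (20*(-13) - 7))² = (-806 + (20*(-13) - 7))² = (-806 + (-260 - 7))² = (-806 - 267)² = (-1073)² = 1151329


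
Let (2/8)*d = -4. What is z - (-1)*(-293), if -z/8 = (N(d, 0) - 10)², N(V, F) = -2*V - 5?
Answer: -2605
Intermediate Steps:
d = -16 (d = 4*(-4) = -16)
N(V, F) = -5 - 2*V
z = -2312 (z = -8*((-5 - 2*(-16)) - 10)² = -8*((-5 + 32) - 10)² = -8*(27 - 10)² = -8*17² = -8*289 = -2312)
z - (-1)*(-293) = -2312 - (-1)*(-293) = -2312 - 1*293 = -2312 - 293 = -2605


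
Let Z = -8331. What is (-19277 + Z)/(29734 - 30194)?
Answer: 6902/115 ≈ 60.017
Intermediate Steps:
(-19277 + Z)/(29734 - 30194) = (-19277 - 8331)/(29734 - 30194) = -27608/(-460) = -27608*(-1/460) = 6902/115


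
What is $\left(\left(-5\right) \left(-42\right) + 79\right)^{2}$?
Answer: $83521$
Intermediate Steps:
$\left(\left(-5\right) \left(-42\right) + 79\right)^{2} = \left(210 + 79\right)^{2} = 289^{2} = 83521$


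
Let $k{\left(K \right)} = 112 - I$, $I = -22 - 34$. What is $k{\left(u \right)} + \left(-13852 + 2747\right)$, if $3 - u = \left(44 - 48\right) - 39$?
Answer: $-10937$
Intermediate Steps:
$I = -56$
$u = 46$ ($u = 3 - \left(\left(44 - 48\right) - 39\right) = 3 - \left(-4 - 39\right) = 3 - -43 = 3 + 43 = 46$)
$k{\left(K \right)} = 168$ ($k{\left(K \right)} = 112 - -56 = 112 + 56 = 168$)
$k{\left(u \right)} + \left(-13852 + 2747\right) = 168 + \left(-13852 + 2747\right) = 168 - 11105 = -10937$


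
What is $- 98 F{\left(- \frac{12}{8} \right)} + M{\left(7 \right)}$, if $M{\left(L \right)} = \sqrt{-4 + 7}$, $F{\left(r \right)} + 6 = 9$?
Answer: $-294 + \sqrt{3} \approx -292.27$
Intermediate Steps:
$F{\left(r \right)} = 3$ ($F{\left(r \right)} = -6 + 9 = 3$)
$M{\left(L \right)} = \sqrt{3}$
$- 98 F{\left(- \frac{12}{8} \right)} + M{\left(7 \right)} = \left(-98\right) 3 + \sqrt{3} = -294 + \sqrt{3}$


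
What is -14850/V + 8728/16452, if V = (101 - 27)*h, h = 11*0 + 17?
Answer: -29166547/2587077 ≈ -11.274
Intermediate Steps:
h = 17 (h = 0 + 17 = 17)
V = 1258 (V = (101 - 27)*17 = 74*17 = 1258)
-14850/V + 8728/16452 = -14850/1258 + 8728/16452 = -14850*1/1258 + 8728*(1/16452) = -7425/629 + 2182/4113 = -29166547/2587077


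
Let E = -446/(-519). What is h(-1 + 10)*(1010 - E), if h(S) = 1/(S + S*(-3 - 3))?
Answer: -523744/23355 ≈ -22.425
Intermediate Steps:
h(S) = -1/(5*S) (h(S) = 1/(S + S*(-6)) = 1/(S - 6*S) = 1/(-5*S) = -1/(5*S))
E = 446/519 (E = -446*(-1/519) = 446/519 ≈ 0.85934)
h(-1 + 10)*(1010 - E) = (-1/(5*(-1 + 10)))*(1010 - 1*446/519) = (-1/5/9)*(1010 - 446/519) = -1/5*1/9*(523744/519) = -1/45*523744/519 = -523744/23355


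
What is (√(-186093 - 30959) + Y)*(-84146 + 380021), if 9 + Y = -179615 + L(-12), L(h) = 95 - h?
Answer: -53114592375 + 591750*I*√54263 ≈ -5.3115e+10 + 1.3784e+8*I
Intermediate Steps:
Y = -179517 (Y = -9 + (-179615 + (95 - 1*(-12))) = -9 + (-179615 + (95 + 12)) = -9 + (-179615 + 107) = -9 - 179508 = -179517)
(√(-186093 - 30959) + Y)*(-84146 + 380021) = (√(-186093 - 30959) - 179517)*(-84146 + 380021) = (√(-217052) - 179517)*295875 = (2*I*√54263 - 179517)*295875 = (-179517 + 2*I*√54263)*295875 = -53114592375 + 591750*I*√54263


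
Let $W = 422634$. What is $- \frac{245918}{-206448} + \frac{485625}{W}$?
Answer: $\frac{17015801501}{7270995336} \approx 2.3402$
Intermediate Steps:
$- \frac{245918}{-206448} + \frac{485625}{W} = - \frac{245918}{-206448} + \frac{485625}{422634} = \left(-245918\right) \left(- \frac{1}{206448}\right) + 485625 \cdot \frac{1}{422634} = \frac{122959}{103224} + \frac{161875}{140878} = \frac{17015801501}{7270995336}$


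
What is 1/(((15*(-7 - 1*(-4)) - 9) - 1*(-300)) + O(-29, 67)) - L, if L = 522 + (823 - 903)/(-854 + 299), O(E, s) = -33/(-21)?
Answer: -100440437/192363 ≈ -522.14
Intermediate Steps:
O(E, s) = 11/7 (O(E, s) = -33*(-1/21) = 11/7)
L = 57958/111 (L = 522 - 80/(-555) = 522 - 80*(-1/555) = 522 + 16/111 = 57958/111 ≈ 522.14)
1/(((15*(-7 - 1*(-4)) - 9) - 1*(-300)) + O(-29, 67)) - L = 1/(((15*(-7 - 1*(-4)) - 9) - 1*(-300)) + 11/7) - 1*57958/111 = 1/(((15*(-7 + 4) - 9) + 300) + 11/7) - 57958/111 = 1/(((15*(-3) - 9) + 300) + 11/7) - 57958/111 = 1/(((-45 - 9) + 300) + 11/7) - 57958/111 = 1/((-54 + 300) + 11/7) - 57958/111 = 1/(246 + 11/7) - 57958/111 = 1/(1733/7) - 57958/111 = 7/1733 - 57958/111 = -100440437/192363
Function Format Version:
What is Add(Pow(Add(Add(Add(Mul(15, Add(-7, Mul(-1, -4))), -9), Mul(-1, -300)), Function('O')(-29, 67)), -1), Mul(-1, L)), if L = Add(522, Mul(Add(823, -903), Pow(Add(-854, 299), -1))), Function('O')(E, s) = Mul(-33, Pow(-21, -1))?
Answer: Rational(-100440437, 192363) ≈ -522.14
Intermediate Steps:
Function('O')(E, s) = Rational(11, 7) (Function('O')(E, s) = Mul(-33, Rational(-1, 21)) = Rational(11, 7))
L = Rational(57958, 111) (L = Add(522, Mul(-80, Pow(-555, -1))) = Add(522, Mul(-80, Rational(-1, 555))) = Add(522, Rational(16, 111)) = Rational(57958, 111) ≈ 522.14)
Add(Pow(Add(Add(Add(Mul(15, Add(-7, Mul(-1, -4))), -9), Mul(-1, -300)), Function('O')(-29, 67)), -1), Mul(-1, L)) = Add(Pow(Add(Add(Add(Mul(15, Add(-7, Mul(-1, -4))), -9), Mul(-1, -300)), Rational(11, 7)), -1), Mul(-1, Rational(57958, 111))) = Add(Pow(Add(Add(Add(Mul(15, Add(-7, 4)), -9), 300), Rational(11, 7)), -1), Rational(-57958, 111)) = Add(Pow(Add(Add(Add(Mul(15, -3), -9), 300), Rational(11, 7)), -1), Rational(-57958, 111)) = Add(Pow(Add(Add(Add(-45, -9), 300), Rational(11, 7)), -1), Rational(-57958, 111)) = Add(Pow(Add(Add(-54, 300), Rational(11, 7)), -1), Rational(-57958, 111)) = Add(Pow(Add(246, Rational(11, 7)), -1), Rational(-57958, 111)) = Add(Pow(Rational(1733, 7), -1), Rational(-57958, 111)) = Add(Rational(7, 1733), Rational(-57958, 111)) = Rational(-100440437, 192363)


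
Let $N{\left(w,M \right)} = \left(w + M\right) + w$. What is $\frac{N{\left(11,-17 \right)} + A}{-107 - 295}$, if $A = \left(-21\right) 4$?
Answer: $\frac{79}{402} \approx 0.19652$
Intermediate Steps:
$N{\left(w,M \right)} = M + 2 w$ ($N{\left(w,M \right)} = \left(M + w\right) + w = M + 2 w$)
$A = -84$
$\frac{N{\left(11,-17 \right)} + A}{-107 - 295} = \frac{\left(-17 + 2 \cdot 11\right) - 84}{-107 - 295} = \frac{\left(-17 + 22\right) - 84}{-402} = \left(5 - 84\right) \left(- \frac{1}{402}\right) = \left(-79\right) \left(- \frac{1}{402}\right) = \frac{79}{402}$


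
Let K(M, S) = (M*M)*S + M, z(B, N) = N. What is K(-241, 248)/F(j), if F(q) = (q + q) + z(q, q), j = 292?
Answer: 14403847/876 ≈ 16443.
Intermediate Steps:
K(M, S) = M + S*M² (K(M, S) = M²*S + M = S*M² + M = M + S*M²)
F(q) = 3*q (F(q) = (q + q) + q = 2*q + q = 3*q)
K(-241, 248)/F(j) = (-241*(1 - 241*248))/((3*292)) = -241*(1 - 59768)/876 = -241*(-59767)*(1/876) = 14403847*(1/876) = 14403847/876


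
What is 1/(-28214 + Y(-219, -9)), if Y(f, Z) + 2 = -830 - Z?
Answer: -1/29037 ≈ -3.4439e-5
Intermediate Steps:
Y(f, Z) = -832 - Z (Y(f, Z) = -2 + (-830 - Z) = -832 - Z)
1/(-28214 + Y(-219, -9)) = 1/(-28214 + (-832 - 1*(-9))) = 1/(-28214 + (-832 + 9)) = 1/(-28214 - 823) = 1/(-29037) = -1/29037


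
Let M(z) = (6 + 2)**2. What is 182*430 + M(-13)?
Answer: 78324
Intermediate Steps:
M(z) = 64 (M(z) = 8**2 = 64)
182*430 + M(-13) = 182*430 + 64 = 78260 + 64 = 78324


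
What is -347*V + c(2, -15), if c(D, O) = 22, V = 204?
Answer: -70766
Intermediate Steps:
-347*V + c(2, -15) = -347*204 + 22 = -70788 + 22 = -70766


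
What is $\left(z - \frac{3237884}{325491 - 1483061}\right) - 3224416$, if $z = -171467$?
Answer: $- \frac{1965484523213}{578785} \approx -3.3959 \cdot 10^{6}$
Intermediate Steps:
$\left(z - \frac{3237884}{325491 - 1483061}\right) - 3224416 = \left(-171467 - \frac{3237884}{325491 - 1483061}\right) - 3224416 = \left(-171467 - \frac{3237884}{-1157570}\right) - 3224416 = \left(-171467 - - \frac{1618942}{578785}\right) - 3224416 = \left(-171467 + \frac{1618942}{578785}\right) - 3224416 = - \frac{99240908653}{578785} - 3224416 = - \frac{1965484523213}{578785}$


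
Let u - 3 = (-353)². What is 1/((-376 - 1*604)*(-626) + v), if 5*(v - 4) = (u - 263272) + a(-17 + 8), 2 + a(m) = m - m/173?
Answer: 865/506673586 ≈ 1.7072e-6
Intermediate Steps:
a(m) = -2 + 172*m/173 (a(m) = -2 + (m - m/173) = -2 + 172*m/173)
u = 124612 (u = 3 + (-353)² = 3 + 124609 = 124612)
v = -23986614/865 (v = 4 + ((124612 - 263272) + (-2 + 172*(-17 + 8)/173))/5 = 4 + (-138660 + (-2 + (172/173)*(-9)))/5 = 4 + (-138660 + (-2 - 1548/173))/5 = 4 + (-138660 - 1894/173)/5 = 4 + (⅕)*(-23990074/173) = 4 - 23990074/865 = -23986614/865 ≈ -27730.)
1/((-376 - 1*604)*(-626) + v) = 1/((-376 - 1*604)*(-626) - 23986614/865) = 1/((-376 - 604)*(-626) - 23986614/865) = 1/(-980*(-626) - 23986614/865) = 1/(613480 - 23986614/865) = 1/(506673586/865) = 865/506673586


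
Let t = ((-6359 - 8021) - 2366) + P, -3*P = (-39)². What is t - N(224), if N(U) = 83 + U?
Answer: -17560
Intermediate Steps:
P = -507 (P = -⅓*(-39)² = -⅓*1521 = -507)
t = -17253 (t = ((-6359 - 8021) - 2366) - 507 = (-14380 - 2366) - 507 = -16746 - 507 = -17253)
t - N(224) = -17253 - (83 + 224) = -17253 - 1*307 = -17253 - 307 = -17560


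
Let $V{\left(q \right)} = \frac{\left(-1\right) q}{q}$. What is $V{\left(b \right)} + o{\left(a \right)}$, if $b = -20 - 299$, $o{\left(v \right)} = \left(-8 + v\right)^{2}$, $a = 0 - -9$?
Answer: $0$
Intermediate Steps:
$a = 9$ ($a = 0 + 9 = 9$)
$b = -319$ ($b = -20 - 299 = -319$)
$V{\left(q \right)} = -1$
$V{\left(b \right)} + o{\left(a \right)} = -1 + \left(-8 + 9\right)^{2} = -1 + 1^{2} = -1 + 1 = 0$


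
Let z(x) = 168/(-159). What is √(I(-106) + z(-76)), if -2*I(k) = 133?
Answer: I*√759066/106 ≈ 8.2193*I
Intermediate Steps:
z(x) = -56/53 (z(x) = 168*(-1/159) = -56/53)
I(k) = -133/2 (I(k) = -½*133 = -133/2)
√(I(-106) + z(-76)) = √(-133/2 - 56/53) = √(-7161/106) = I*√759066/106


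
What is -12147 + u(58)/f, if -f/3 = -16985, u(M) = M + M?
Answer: -618950269/50955 ≈ -12147.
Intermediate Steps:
u(M) = 2*M
f = 50955 (f = -3*(-16985) = 50955)
-12147 + u(58)/f = -12147 + (2*58)/50955 = -12147 + 116*(1/50955) = -12147 + 116/50955 = -618950269/50955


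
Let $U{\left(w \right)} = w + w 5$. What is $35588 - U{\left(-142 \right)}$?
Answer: $36440$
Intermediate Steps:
$U{\left(w \right)} = 6 w$ ($U{\left(w \right)} = w + 5 w = 6 w$)
$35588 - U{\left(-142 \right)} = 35588 - 6 \left(-142\right) = 35588 - -852 = 35588 + 852 = 36440$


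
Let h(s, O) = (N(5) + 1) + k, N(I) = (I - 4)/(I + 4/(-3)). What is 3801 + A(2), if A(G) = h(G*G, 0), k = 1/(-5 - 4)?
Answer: 376414/99 ≈ 3802.2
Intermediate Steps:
N(I) = (-4 + I)/(-4/3 + I) (N(I) = (-4 + I)/(I + 4*(-⅓)) = (-4 + I)/(I - 4/3) = (-4 + I)/(-4/3 + I))
k = -⅑ (k = 1/(-9) = -⅑ ≈ -0.11111)
h(s, O) = 115/99 (h(s, O) = (3*(-4 + 5)/(-4 + 3*5) + 1) - ⅑ = (3*1/(-4 + 15) + 1) - ⅑ = (3*1/11 + 1) - ⅑ = (3*(1/11)*1 + 1) - ⅑ = (3/11 + 1) - ⅑ = 14/11 - ⅑ = 115/99)
A(G) = 115/99
3801 + A(2) = 3801 + 115/99 = 376414/99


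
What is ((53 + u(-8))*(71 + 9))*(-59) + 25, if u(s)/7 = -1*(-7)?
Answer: -481415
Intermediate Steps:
u(s) = 49 (u(s) = 7*(-1*(-7)) = 7*7 = 49)
((53 + u(-8))*(71 + 9))*(-59) + 25 = ((53 + 49)*(71 + 9))*(-59) + 25 = (102*80)*(-59) + 25 = 8160*(-59) + 25 = -481440 + 25 = -481415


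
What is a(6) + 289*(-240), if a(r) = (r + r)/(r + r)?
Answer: -69359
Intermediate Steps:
a(r) = 1 (a(r) = (2*r)/((2*r)) = (2*r)*(1/(2*r)) = 1)
a(6) + 289*(-240) = 1 + 289*(-240) = 1 - 69360 = -69359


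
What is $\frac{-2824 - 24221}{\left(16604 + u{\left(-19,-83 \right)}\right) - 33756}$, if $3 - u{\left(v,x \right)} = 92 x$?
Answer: $\frac{3005}{1057} \approx 2.843$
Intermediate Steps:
$u{\left(v,x \right)} = 3 - 92 x$
$\frac{-2824 - 24221}{\left(16604 + u{\left(-19,-83 \right)}\right) - 33756} = \frac{-2824 - 24221}{\left(16604 + \left(3 - -7636\right)\right) - 33756} = - \frac{27045}{\left(16604 + \left(3 + 7636\right)\right) - 33756} = - \frac{27045}{\left(16604 + 7639\right) - 33756} = - \frac{27045}{24243 - 33756} = - \frac{27045}{-9513} = \left(-27045\right) \left(- \frac{1}{9513}\right) = \frac{3005}{1057}$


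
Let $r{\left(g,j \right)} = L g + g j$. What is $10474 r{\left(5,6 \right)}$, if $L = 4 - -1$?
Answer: $576070$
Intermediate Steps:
$L = 5$ ($L = 4 + 1 = 5$)
$r{\left(g,j \right)} = 5 g + g j$
$10474 r{\left(5,6 \right)} = 10474 \cdot 5 \left(5 + 6\right) = 10474 \cdot 5 \cdot 11 = 10474 \cdot 55 = 576070$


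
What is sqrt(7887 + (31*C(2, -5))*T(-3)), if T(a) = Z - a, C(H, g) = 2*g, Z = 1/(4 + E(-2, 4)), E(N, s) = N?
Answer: sqrt(6802) ≈ 82.474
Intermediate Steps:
Z = 1/2 (Z = 1/(4 - 2) = 1/2 ≈ 0.50000)
T(a) = 1/2 - a
sqrt(7887 + (31*C(2, -5))*T(-3)) = sqrt(7887 + (31*(2*(-5)))*(1/2 - 1*(-3))) = sqrt(7887 + (31*(-10))*(1/2 + 3)) = sqrt(7887 - 310*7/2) = sqrt(7887 - 1085) = sqrt(6802)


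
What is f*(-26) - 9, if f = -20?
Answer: 511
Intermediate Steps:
f*(-26) - 9 = -20*(-26) - 9 = 520 - 9 = 511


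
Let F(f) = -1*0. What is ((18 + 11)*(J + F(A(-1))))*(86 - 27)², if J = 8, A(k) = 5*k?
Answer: 807592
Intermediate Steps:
F(f) = 0
((18 + 11)*(J + F(A(-1))))*(86 - 27)² = ((18 + 11)*(8 + 0))*(86 - 27)² = (29*8)*59² = 232*3481 = 807592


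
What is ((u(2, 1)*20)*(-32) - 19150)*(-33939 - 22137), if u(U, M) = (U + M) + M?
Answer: 1217409960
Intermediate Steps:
u(U, M) = U + 2*M (u(U, M) = (M + U) + M = U + 2*M)
((u(2, 1)*20)*(-32) - 19150)*(-33939 - 22137) = (((2 + 2*1)*20)*(-32) - 19150)*(-33939 - 22137) = (((2 + 2)*20)*(-32) - 19150)*(-56076) = ((4*20)*(-32) - 19150)*(-56076) = (80*(-32) - 19150)*(-56076) = (-2560 - 19150)*(-56076) = -21710*(-56076) = 1217409960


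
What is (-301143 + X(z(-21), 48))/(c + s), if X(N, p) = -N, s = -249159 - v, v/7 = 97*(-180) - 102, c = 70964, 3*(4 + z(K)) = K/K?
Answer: 903418/165783 ≈ 5.4494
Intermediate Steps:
z(K) = -11/3 (z(K) = -4 + (K/K)/3 = -4 + (⅓)*1 = -4 + ⅓ = -11/3)
v = -122934 (v = 7*(97*(-180) - 102) = 7*(-17460 - 102) = 7*(-17562) = -122934)
s = -126225 (s = -249159 - 1*(-122934) = -249159 + 122934 = -126225)
(-301143 + X(z(-21), 48))/(c + s) = (-301143 - 1*(-11/3))/(70964 - 126225) = (-301143 + 11/3)/(-55261) = -903418/3*(-1/55261) = 903418/165783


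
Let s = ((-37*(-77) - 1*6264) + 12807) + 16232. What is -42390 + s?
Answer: -16766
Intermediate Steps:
s = 25624 (s = ((2849 - 6264) + 12807) + 16232 = (-3415 + 12807) + 16232 = 9392 + 16232 = 25624)
-42390 + s = -42390 + 25624 = -16766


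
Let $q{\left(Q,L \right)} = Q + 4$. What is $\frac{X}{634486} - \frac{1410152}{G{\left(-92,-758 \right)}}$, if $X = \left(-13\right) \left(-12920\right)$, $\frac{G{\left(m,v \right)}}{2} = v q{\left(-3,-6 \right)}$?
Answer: $\frac{5888002166}{6328163} \approx 930.44$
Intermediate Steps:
$q{\left(Q,L \right)} = 4 + Q$
$G{\left(m,v \right)} = 2 v$ ($G{\left(m,v \right)} = 2 v \left(4 - 3\right) = 2 v 1 = 2 v$)
$X = 167960$
$\frac{X}{634486} - \frac{1410152}{G{\left(-92,-758 \right)}} = \frac{167960}{634486} - \frac{1410152}{2 \left(-758\right)} = 167960 \cdot \frac{1}{634486} - \frac{1410152}{-1516} = \frac{4420}{16697} - - \frac{352538}{379} = \frac{4420}{16697} + \frac{352538}{379} = \frac{5888002166}{6328163}$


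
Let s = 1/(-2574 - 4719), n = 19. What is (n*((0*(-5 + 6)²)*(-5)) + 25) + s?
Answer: 182324/7293 ≈ 25.000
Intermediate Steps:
s = -1/7293 (s = 1/(-7293) = -1/7293 ≈ -0.00013712)
(n*((0*(-5 + 6)²)*(-5)) + 25) + s = (19*((0*(-5 + 6)²)*(-5)) + 25) - 1/7293 = (19*((0*1²)*(-5)) + 25) - 1/7293 = (19*((0*1)*(-5)) + 25) - 1/7293 = (19*(0*(-5)) + 25) - 1/7293 = (19*0 + 25) - 1/7293 = (0 + 25) - 1/7293 = 25 - 1/7293 = 182324/7293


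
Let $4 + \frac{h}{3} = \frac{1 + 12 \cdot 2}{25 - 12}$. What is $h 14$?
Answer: $- \frac{1134}{13} \approx -87.231$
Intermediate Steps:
$h = - \frac{81}{13}$ ($h = -12 + 3 \frac{1 + 12 \cdot 2}{25 - 12} = -12 + 3 \frac{1 + 24}{13} = -12 + 3 \cdot 25 \cdot \frac{1}{13} = -12 + 3 \cdot \frac{25}{13} = -12 + \frac{75}{13} = - \frac{81}{13} \approx -6.2308$)
$h 14 = \left(- \frac{81}{13}\right) 14 = - \frac{1134}{13}$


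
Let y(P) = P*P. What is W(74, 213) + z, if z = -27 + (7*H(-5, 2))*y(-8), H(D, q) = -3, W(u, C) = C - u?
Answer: -1232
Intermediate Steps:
y(P) = P²
z = -1371 (z = -27 + (7*(-3))*(-8)² = -27 - 21*64 = -27 - 1344 = -1371)
W(74, 213) + z = (213 - 1*74) - 1371 = (213 - 74) - 1371 = 139 - 1371 = -1232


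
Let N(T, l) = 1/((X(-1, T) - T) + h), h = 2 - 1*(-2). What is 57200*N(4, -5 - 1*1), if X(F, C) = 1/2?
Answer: 114400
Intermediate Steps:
X(F, C) = ½
h = 4 (h = 2 + 2 = 4)
N(T, l) = 1/(9/2 - T) (N(T, l) = 1/((½ - T) + 4) = 1/(9/2 - T))
57200*N(4, -5 - 1*1) = 57200*(2/(9 - 2*4)) = 57200*(2/(9 - 8)) = 57200*(2/1) = 57200*(2*1) = 57200*2 = 114400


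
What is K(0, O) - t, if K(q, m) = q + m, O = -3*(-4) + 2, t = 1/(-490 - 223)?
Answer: 9983/713 ≈ 14.001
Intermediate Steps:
t = -1/713 (t = 1/(-713) = -1/713 ≈ -0.0014025)
O = 14 (O = 12 + 2 = 14)
K(q, m) = m + q
K(0, O) - t = (14 + 0) - 1*(-1/713) = 14 + 1/713 = 9983/713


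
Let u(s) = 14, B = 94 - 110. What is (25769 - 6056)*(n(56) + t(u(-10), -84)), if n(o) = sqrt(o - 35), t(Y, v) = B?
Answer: -315408 + 19713*sqrt(21) ≈ -2.2507e+5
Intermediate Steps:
B = -16
t(Y, v) = -16
n(o) = sqrt(-35 + o)
(25769 - 6056)*(n(56) + t(u(-10), -84)) = (25769 - 6056)*(sqrt(-35 + 56) - 16) = 19713*(sqrt(21) - 16) = 19713*(-16 + sqrt(21)) = -315408 + 19713*sqrt(21)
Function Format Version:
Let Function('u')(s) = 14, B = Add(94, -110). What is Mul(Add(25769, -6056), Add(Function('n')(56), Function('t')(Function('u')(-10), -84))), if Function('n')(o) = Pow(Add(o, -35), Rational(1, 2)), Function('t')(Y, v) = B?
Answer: Add(-315408, Mul(19713, Pow(21, Rational(1, 2)))) ≈ -2.2507e+5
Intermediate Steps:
B = -16
Function('t')(Y, v) = -16
Function('n')(o) = Pow(Add(-35, o), Rational(1, 2))
Mul(Add(25769, -6056), Add(Function('n')(56), Function('t')(Function('u')(-10), -84))) = Mul(Add(25769, -6056), Add(Pow(Add(-35, 56), Rational(1, 2)), -16)) = Mul(19713, Add(Pow(21, Rational(1, 2)), -16)) = Mul(19713, Add(-16, Pow(21, Rational(1, 2)))) = Add(-315408, Mul(19713, Pow(21, Rational(1, 2))))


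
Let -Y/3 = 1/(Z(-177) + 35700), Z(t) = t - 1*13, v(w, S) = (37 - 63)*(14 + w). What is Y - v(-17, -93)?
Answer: -2769783/35510 ≈ -78.000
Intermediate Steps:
v(w, S) = -364 - 26*w (v(w, S) = -26*(14 + w) = -364 - 26*w)
Z(t) = -13 + t (Z(t) = t - 13 = -13 + t)
Y = -3/35510 (Y = -3/((-13 - 177) + 35700) = -3/(-190 + 35700) = -3/35510 ≈ -8.4483e-5)
Y - v(-17, -93) = -3/35510 - (-364 - 26*(-17)) = -3/35510 - (-364 + 442) = -3/35510 - 1*78 = -3/35510 - 78 = -2769783/35510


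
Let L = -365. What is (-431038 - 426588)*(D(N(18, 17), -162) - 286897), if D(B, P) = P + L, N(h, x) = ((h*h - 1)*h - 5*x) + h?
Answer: 246502295424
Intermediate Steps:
N(h, x) = h - 5*x + h*(-1 + h²) (N(h, x) = ((h² - 1)*h - 5*x) + h = ((-1 + h²)*h - 5*x) + h = (h*(-1 + h²) - 5*x) + h = (-5*x + h*(-1 + h²)) + h = h - 5*x + h*(-1 + h²))
D(B, P) = -365 + P (D(B, P) = P - 365 = -365 + P)
(-431038 - 426588)*(D(N(18, 17), -162) - 286897) = (-431038 - 426588)*((-365 - 162) - 286897) = -857626*(-527 - 286897) = -857626*(-287424) = 246502295424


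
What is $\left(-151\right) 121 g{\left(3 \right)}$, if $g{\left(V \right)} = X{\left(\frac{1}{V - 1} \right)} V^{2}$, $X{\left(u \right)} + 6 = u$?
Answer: $\frac{1808829}{2} \approx 9.0441 \cdot 10^{5}$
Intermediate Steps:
$X{\left(u \right)} = -6 + u$
$g{\left(V \right)} = V^{2} \left(-6 + \frac{1}{-1 + V}\right)$ ($g{\left(V \right)} = \left(-6 + \frac{1}{V - 1}\right) V^{2} = \left(-6 + \frac{1}{-1 + V}\right) V^{2} = V^{2} \left(-6 + \frac{1}{-1 + V}\right)$)
$\left(-151\right) 121 g{\left(3 \right)} = \left(-151\right) 121 \frac{3^{2} \left(7 - 18\right)}{-1 + 3} = - 18271 \frac{9 \left(7 - 18\right)}{2} = - 18271 \cdot 9 \cdot \frac{1}{2} \left(-11\right) = \left(-18271\right) \left(- \frac{99}{2}\right) = \frac{1808829}{2}$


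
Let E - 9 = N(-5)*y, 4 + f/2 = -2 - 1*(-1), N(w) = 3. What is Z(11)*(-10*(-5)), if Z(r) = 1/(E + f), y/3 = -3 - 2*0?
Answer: -25/14 ≈ -1.7857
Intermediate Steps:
y = -9 (y = 3*(-3 - 2*0) = 3*(-3 + 0) = 3*(-3) = -9)
f = -10 (f = -8 + 2*(-2 - 1*(-1)) = -8 + 2*(-2 + 1) = -8 + 2*(-1) = -8 - 2 = -10)
E = -18 (E = 9 + 3*(-9) = 9 - 27 = -18)
Z(r) = -1/28 (Z(r) = 1/(-18 - 10) = 1/(-28) = -1/28)
Z(11)*(-10*(-5)) = -(-5)*(-5)/14 = -1/28*50 = -25/14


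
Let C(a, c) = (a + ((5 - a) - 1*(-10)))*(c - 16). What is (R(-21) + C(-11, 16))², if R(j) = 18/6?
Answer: 9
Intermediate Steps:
R(j) = 3 (R(j) = 18*(⅙) = 3)
C(a, c) = -240 + 15*c (C(a, c) = (a + ((5 - a) + 10))*(-16 + c) = (a + (15 - a))*(-16 + c) = 15*(-16 + c) = -240 + 15*c)
(R(-21) + C(-11, 16))² = (3 + (-240 + 15*16))² = (3 + (-240 + 240))² = (3 + 0)² = 3² = 9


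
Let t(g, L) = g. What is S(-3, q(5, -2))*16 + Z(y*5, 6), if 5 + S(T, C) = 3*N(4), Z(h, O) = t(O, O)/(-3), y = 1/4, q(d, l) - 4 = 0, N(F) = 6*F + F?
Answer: 1262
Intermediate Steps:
N(F) = 7*F
q(d, l) = 4 (q(d, l) = 4 + 0 = 4)
y = 1/4 ≈ 0.25000
Z(h, O) = -O/3 (Z(h, O) = O/(-3) = O*(-1/3) = -O/3)
S(T, C) = 79 (S(T, C) = -5 + 3*(7*4) = -5 + 3*28 = -5 + 84 = 79)
S(-3, q(5, -2))*16 + Z(y*5, 6) = 79*16 - 1/3*6 = 1264 - 2 = 1262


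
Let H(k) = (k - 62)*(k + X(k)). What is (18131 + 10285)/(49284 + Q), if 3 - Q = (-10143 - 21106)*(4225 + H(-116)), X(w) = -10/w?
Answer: 824064/22527958451 ≈ 3.6580e-5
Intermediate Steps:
H(k) = (-62 + k)*(k - 10/k) (H(k) = (k - 62)*(k - 10/k) = (-62 + k)*(k - 10/k))
Q = 22526529215/29 (Q = 3 - (-10143 - 21106)*(4225 + (-10 + (-116)² - 62*(-116) + 620/(-116))) = 3 - (-31249)*(4225 + (-10 + 13456 + 7192 + 620*(-1/116))) = 3 - (-31249)*(4225 + (-10 + 13456 + 7192 - 155/29)) = 3 - (-31249)*(4225 + 598347/29) = 3 - (-31249)*720872/29 = 3 - 1*(-22526529128/29) = 3 + 22526529128/29 = 22526529215/29 ≈ 7.7678e+8)
(18131 + 10285)/(49284 + Q) = (18131 + 10285)/(49284 + 22526529215/29) = 28416/(22527958451/29) = 28416*(29/22527958451) = 824064/22527958451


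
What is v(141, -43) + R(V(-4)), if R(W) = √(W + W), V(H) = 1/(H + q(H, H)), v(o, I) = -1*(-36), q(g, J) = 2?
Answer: 36 + I ≈ 36.0 + 1.0*I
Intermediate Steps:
v(o, I) = 36
V(H) = 1/(2 + H) (V(H) = 1/(H + 2) = 1/(2 + H))
R(W) = √2*√W (R(W) = √(2*W) = √2*√W)
v(141, -43) + R(V(-4)) = 36 + √2*√(1/(2 - 4)) = 36 + √2*√(1/(-2)) = 36 + √2*√(-½) = 36 + √2*(I*√2/2) = 36 + I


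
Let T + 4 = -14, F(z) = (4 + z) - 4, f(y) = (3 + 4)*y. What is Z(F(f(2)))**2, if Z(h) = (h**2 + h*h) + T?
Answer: 139876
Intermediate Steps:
f(y) = 7*y
F(z) = z
T = -18 (T = -4 - 14 = -18)
Z(h) = -18 + 2*h**2 (Z(h) = (h**2 + h*h) - 18 = (h**2 + h**2) - 18 = 2*h**2 - 18 = -18 + 2*h**2)
Z(F(f(2)))**2 = (-18 + 2*(7*2)**2)**2 = (-18 + 2*14**2)**2 = (-18 + 2*196)**2 = (-18 + 392)**2 = 374**2 = 139876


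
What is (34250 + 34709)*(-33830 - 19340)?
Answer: -3666550030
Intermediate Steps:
(34250 + 34709)*(-33830 - 19340) = 68959*(-53170) = -3666550030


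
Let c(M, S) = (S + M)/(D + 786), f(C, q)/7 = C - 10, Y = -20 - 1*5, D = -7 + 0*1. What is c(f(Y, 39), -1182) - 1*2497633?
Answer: -1945657534/779 ≈ -2.4976e+6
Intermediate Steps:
D = -7 (D = -7 + 0 = -7)
Y = -25 (Y = -20 - 5 = -25)
f(C, q) = -70 + 7*C (f(C, q) = 7*(C - 10) = 7*(-10 + C) = -70 + 7*C)
c(M, S) = M/779 + S/779 (c(M, S) = (S + M)/(-7 + 786) = (M + S)/779 = (M + S)*(1/779) = M/779 + S/779)
c(f(Y, 39), -1182) - 1*2497633 = ((-70 + 7*(-25))/779 + (1/779)*(-1182)) - 1*2497633 = ((-70 - 175)/779 - 1182/779) - 2497633 = ((1/779)*(-245) - 1182/779) - 2497633 = (-245/779 - 1182/779) - 2497633 = -1427/779 - 2497633 = -1945657534/779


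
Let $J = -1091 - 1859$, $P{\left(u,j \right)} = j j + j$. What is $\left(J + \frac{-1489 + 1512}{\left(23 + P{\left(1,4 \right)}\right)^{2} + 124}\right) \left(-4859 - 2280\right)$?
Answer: $\frac{41551314453}{1973} \approx 2.106 \cdot 10^{7}$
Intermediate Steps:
$P{\left(u,j \right)} = j + j^{2}$ ($P{\left(u,j \right)} = j^{2} + j = j + j^{2}$)
$J = -2950$ ($J = -1091 - 1859 = -2950$)
$\left(J + \frac{-1489 + 1512}{\left(23 + P{\left(1,4 \right)}\right)^{2} + 124}\right) \left(-4859 - 2280\right) = \left(-2950 + \frac{-1489 + 1512}{\left(23 + 4 \left(1 + 4\right)\right)^{2} + 124}\right) \left(-4859 - 2280\right) = \left(-2950 + \frac{23}{\left(23 + 4 \cdot 5\right)^{2} + 124}\right) \left(-7139\right) = \left(-2950 + \frac{23}{\left(23 + 20\right)^{2} + 124}\right) \left(-7139\right) = \left(-2950 + \frac{23}{43^{2} + 124}\right) \left(-7139\right) = \left(-2950 + \frac{23}{1849 + 124}\right) \left(-7139\right) = \left(-2950 + \frac{23}{1973}\right) \left(-7139\right) = \left(- \frac{5820327}{1973}\right) \left(-7139\right) = \frac{41551314453}{1973}$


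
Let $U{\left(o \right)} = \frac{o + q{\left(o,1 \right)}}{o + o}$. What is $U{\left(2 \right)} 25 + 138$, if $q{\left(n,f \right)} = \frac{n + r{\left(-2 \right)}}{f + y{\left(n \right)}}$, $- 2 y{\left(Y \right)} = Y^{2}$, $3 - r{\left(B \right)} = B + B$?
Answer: $\frac{377}{4} \approx 94.25$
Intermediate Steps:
$r{\left(B \right)} = 3 - 2 B$ ($r{\left(B \right)} = 3 - \left(B + B\right) = 3 - 2 B$)
$y{\left(Y \right)} = - \frac{Y^{2}}{2}$
$q{\left(n,f \right)} = \frac{7 + n}{f - \frac{n^{2}}{2}}$ ($q{\left(n,f \right)} = \frac{n + \left(3 - -4\right)}{f - \frac{n^{2}}{2}} = \frac{n + \left(3 + 4\right)}{f - \frac{n^{2}}{2}} = \frac{n + 7}{f - \frac{n^{2}}{2}} = \frac{7 + n}{f - \frac{n^{2}}{2}}$)
$U{\left(o \right)} = \frac{o + \frac{2 \left(7 + o\right)}{2 - o^{2}}}{2 o}$ ($U{\left(o \right)} = \frac{o + \frac{2 \left(7 + o\right)}{- o^{2} + 2 \cdot 1}}{o + o} = \frac{o + \frac{2 \left(7 + o\right)}{- o^{2} + 2}}{2 o} = \left(o + \frac{2 \left(7 + o\right)}{2 - o^{2}}\right) \frac{1}{2 o} = \frac{o + \frac{2 \left(7 + o\right)}{2 - o^{2}}}{2 o}$)
$U{\left(2 \right)} 25 + 138 = \frac{-14 + 2^{3} - 8}{2 \cdot 2 \left(-2 + 2^{2}\right)} 25 + 138 = \frac{1}{2} \cdot \frac{1}{2} \frac{1}{-2 + 4} \left(-14 + 8 - 8\right) 25 + 138 = \frac{1}{2} \cdot \frac{1}{2} \cdot \frac{1}{2} \left(-14\right) 25 + 138 = \left(- \frac{7}{4}\right) 25 + 138 = - \frac{175}{4} + 138 = \frac{377}{4}$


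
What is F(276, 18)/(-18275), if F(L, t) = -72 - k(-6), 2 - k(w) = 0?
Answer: 74/18275 ≈ 0.0040492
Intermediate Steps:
k(w) = 2 (k(w) = 2 - 1*0 = 2 + 0 = 2)
F(L, t) = -74 (F(L, t) = -72 - 1*2 = -72 - 2 = -74)
F(276, 18)/(-18275) = -74/(-18275) = -74*(-1/18275) = 74/18275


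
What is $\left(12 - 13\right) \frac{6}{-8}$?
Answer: $\frac{3}{4} \approx 0.75$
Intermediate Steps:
$\left(12 - 13\right) \frac{6}{-8} = - \frac{6 \left(-1\right)}{8} = \left(-1\right) \left(- \frac{3}{4}\right) = \frac{3}{4}$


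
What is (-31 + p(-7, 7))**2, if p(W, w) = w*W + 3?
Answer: 5929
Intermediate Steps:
p(W, w) = 3 + W*w (p(W, w) = W*w + 3 = 3 + W*w)
(-31 + p(-7, 7))**2 = (-31 + (3 - 7*7))**2 = (-31 + (3 - 49))**2 = (-31 - 46)**2 = (-77)**2 = 5929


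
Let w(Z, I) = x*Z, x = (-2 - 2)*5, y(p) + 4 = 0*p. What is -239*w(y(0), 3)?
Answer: -19120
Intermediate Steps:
y(p) = -4 (y(p) = -4 + 0*p = -4 + 0 = -4)
x = -20 (x = -4*5 = -20)
w(Z, I) = -20*Z
-239*w(y(0), 3) = -(-4780)*(-4) = -239*80 = -19120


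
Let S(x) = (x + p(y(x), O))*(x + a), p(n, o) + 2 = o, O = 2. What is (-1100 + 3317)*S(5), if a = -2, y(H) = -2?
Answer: 33255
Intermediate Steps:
p(n, o) = -2 + o
S(x) = x*(-2 + x) (S(x) = (x + (-2 + 2))*(x - 2) = (x + 0)*(-2 + x) = x*(-2 + x))
(-1100 + 3317)*S(5) = (-1100 + 3317)*(5*(-2 + 5)) = 2217*(5*3) = 2217*15 = 33255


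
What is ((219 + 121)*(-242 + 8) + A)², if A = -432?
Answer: 6398720064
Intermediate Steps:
((219 + 121)*(-242 + 8) + A)² = ((219 + 121)*(-242 + 8) - 432)² = (340*(-234) - 432)² = (-79560 - 432)² = (-79992)² = 6398720064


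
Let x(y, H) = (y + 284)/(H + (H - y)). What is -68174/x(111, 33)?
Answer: 613566/79 ≈ 7766.7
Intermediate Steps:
x(y, H) = (284 + y)/(-y + 2*H)
-68174/x(111, 33) = -68174*(-1*111 + 2*33)/(284 + 111) = -68174/(395/(-111 + 66)) = -68174/(395/(-45)) = -68174/((-1/45*395)) = -68174/(-79/9) = -68174*(-9/79) = 613566/79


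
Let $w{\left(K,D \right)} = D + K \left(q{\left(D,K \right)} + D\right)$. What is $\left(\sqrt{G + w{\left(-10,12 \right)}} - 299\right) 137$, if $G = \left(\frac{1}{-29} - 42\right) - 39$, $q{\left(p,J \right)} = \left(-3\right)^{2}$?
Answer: $-40963 + \frac{4658 i \sqrt{203}}{29} \approx -40963.0 + 2288.5 i$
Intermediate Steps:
$q{\left(p,J \right)} = 9$
$G = - \frac{2350}{29}$ ($G = \left(- \frac{1}{29} - 42\right) - 39 = - \frac{1219}{29} - 39 = - \frac{2350}{29} \approx -81.034$)
$w{\left(K,D \right)} = D + K \left(9 + D\right)$
$\left(\sqrt{G + w{\left(-10,12 \right)}} - 299\right) 137 = \left(\sqrt{- \frac{2350}{29} + \left(12 + 9 \left(-10\right) + 12 \left(-10\right)\right)} - 299\right) 137 = \left(\sqrt{- \frac{2350}{29} - 198} - 299\right) 137 = \left(\sqrt{- \frac{8092}{29}} - 299\right) 137 = \left(\frac{34 i \sqrt{203}}{29} - 299\right) 137 = \left(-299 + \frac{34 i \sqrt{203}}{29}\right) 137 = -40963 + \frac{4658 i \sqrt{203}}{29}$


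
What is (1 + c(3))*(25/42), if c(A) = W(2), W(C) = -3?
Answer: -25/21 ≈ -1.1905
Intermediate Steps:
c(A) = -3
(1 + c(3))*(25/42) = (1 - 3)*(25/42) = -50/42 = -2*25/42 = -25/21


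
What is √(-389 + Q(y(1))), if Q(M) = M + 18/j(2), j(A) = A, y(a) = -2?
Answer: I*√382 ≈ 19.545*I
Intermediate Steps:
Q(M) = 9 + M (Q(M) = M + 18/2 = M + 18*(½) = M + 9 = 9 + M)
√(-389 + Q(y(1))) = √(-389 + (9 - 2)) = √(-389 + 7) = √(-382) = I*√382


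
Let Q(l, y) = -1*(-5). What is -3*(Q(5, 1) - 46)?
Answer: 123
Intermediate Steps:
Q(l, y) = 5
-3*(Q(5, 1) - 46) = -3*(5 - 46) = -3*(-41) = 123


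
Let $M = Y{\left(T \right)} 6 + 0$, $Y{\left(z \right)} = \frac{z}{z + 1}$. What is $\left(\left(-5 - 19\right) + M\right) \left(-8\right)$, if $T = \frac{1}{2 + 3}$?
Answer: $184$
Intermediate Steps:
$T = \frac{1}{5} \approx 0.2$
$Y{\left(z \right)} = \frac{z}{1 + z}$
$M = 1$ ($M = \frac{1}{5 \left(1 + \frac{1}{5}\right)} 6 + 0 = \frac{1}{5 \cdot \frac{6}{5}} \cdot 6 + 0 = \frac{1}{5} \cdot \frac{5}{6} \cdot 6 + 0 = \frac{1}{6} \cdot 6 + 0 = 1 + 0 = 1$)
$\left(\left(-5 - 19\right) + M\right) \left(-8\right) = \left(\left(-5 - 19\right) + 1\right) \left(-8\right) = \left(-24 + 1\right) \left(-8\right) = \left(-23\right) \left(-8\right) = 184$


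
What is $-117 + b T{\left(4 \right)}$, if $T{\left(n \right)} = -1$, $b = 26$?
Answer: $-143$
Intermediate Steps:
$-117 + b T{\left(4 \right)} = -117 + 26 \left(-1\right) = -117 - 26 = -143$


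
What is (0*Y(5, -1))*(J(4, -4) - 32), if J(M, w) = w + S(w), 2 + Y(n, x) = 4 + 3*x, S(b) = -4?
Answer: 0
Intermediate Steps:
Y(n, x) = 2 + 3*x (Y(n, x) = -2 + (4 + 3*x) = 2 + 3*x)
J(M, w) = -4 + w (J(M, w) = w - 4 = -4 + w)
(0*Y(5, -1))*(J(4, -4) - 32) = (0*(2 + 3*(-1)))*((-4 - 4) - 32) = (0*(2 - 3))*(-8 - 32) = (0*(-1))*(-40) = 0*(-40) = 0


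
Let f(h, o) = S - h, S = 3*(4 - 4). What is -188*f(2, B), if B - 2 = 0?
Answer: 376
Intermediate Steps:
S = 0 (S = 3*0 = 0)
B = 2 (B = 2 + 0 = 2)
f(h, o) = -h (f(h, o) = 0 - h = -h)
-188*f(2, B) = -(-188)*2 = -188*(-2) = 376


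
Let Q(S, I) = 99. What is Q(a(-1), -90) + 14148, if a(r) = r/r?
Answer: 14247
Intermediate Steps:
a(r) = 1
Q(a(-1), -90) + 14148 = 99 + 14148 = 14247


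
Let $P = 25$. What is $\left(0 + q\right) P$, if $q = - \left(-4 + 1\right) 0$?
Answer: $0$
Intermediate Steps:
$q = 0$ ($q = - \left(-3\right) 0 = \left(-1\right) 0 = 0$)
$\left(0 + q\right) P = \left(0 + 0\right) 25 = 0 \cdot 25 = 0$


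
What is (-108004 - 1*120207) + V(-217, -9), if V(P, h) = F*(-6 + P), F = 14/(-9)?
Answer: -2050777/9 ≈ -2.2786e+5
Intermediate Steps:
F = -14/9 (F = 14*(-⅑) = -14/9 ≈ -1.5556)
V(P, h) = 28/3 - 14*P/9 (V(P, h) = -14*(-6 + P)/9 = 28/3 - 14*P/9)
(-108004 - 1*120207) + V(-217, -9) = (-108004 - 1*120207) + (28/3 - 14/9*(-217)) = (-108004 - 120207) + (28/3 + 3038/9) = -228211 + 3122/9 = -2050777/9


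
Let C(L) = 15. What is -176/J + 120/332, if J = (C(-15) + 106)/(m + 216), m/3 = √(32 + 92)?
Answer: -286518/913 - 96*√31/11 ≈ -362.41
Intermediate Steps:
m = 6*√31 (m = 3*√(32 + 92) = 3*√124 = 3*(2*√31) = 6*√31 ≈ 33.407)
J = 121/(216 + 6*√31) (J = (15 + 106)/(6*√31 + 216) = 121/(216 + 6*√31) ≈ 0.48515)
-176/J + 120/332 = -176/(66/115 - 11*√31/690) + 120/332 = -176/(66/115 - 11*√31/690) + 120*(1/332) = -176/(66/115 - 11*√31/690) + 30/83 = 30/83 - 176/(66/115 - 11*√31/690)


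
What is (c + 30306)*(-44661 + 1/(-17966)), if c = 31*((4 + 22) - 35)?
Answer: -24093050057229/17966 ≈ -1.3410e+9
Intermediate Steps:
c = -279 (c = 31*(26 - 35) = 31*(-9) = -279)
(c + 30306)*(-44661 + 1/(-17966)) = (-279 + 30306)*(-44661 + 1/(-17966)) = 30027*(-44661 - 1/17966) = 30027*(-802379527/17966) = -24093050057229/17966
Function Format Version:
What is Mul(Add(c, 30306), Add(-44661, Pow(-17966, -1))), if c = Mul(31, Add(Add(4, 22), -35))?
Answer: Rational(-24093050057229, 17966) ≈ -1.3410e+9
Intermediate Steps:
c = -279 (c = Mul(31, Add(26, -35)) = Mul(31, -9) = -279)
Mul(Add(c, 30306), Add(-44661, Pow(-17966, -1))) = Mul(Add(-279, 30306), Add(-44661, Pow(-17966, -1))) = Mul(30027, Add(-44661, Rational(-1, 17966))) = Mul(30027, Rational(-802379527, 17966)) = Rational(-24093050057229, 17966)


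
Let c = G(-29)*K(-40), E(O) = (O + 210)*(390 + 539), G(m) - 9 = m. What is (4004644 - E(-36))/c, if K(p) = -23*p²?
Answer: 1921499/368000 ≈ 5.2215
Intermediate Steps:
G(m) = 9 + m
E(O) = 195090 + 929*O (E(O) = (210 + O)*929 = 195090 + 929*O)
c = 736000 (c = (9 - 29)*(-23*(-40)²) = -(-460)*1600 = -20*(-36800) = 736000)
(4004644 - E(-36))/c = (4004644 - (195090 + 929*(-36)))/736000 = (4004644 - (195090 - 33444))*(1/736000) = (4004644 - 1*161646)*(1/736000) = (4004644 - 161646)*(1/736000) = 3842998*(1/736000) = 1921499/368000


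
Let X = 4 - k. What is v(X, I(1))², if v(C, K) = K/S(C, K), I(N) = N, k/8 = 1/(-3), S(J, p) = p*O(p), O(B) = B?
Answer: 1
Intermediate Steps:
S(J, p) = p² (S(J, p) = p*p = p²)
k = -8/3 (k = 8/(-3) = 8*(-⅓) = -8/3 ≈ -2.6667)
X = 20/3 (X = 4 - 1*(-8/3) = 4 + 8/3 = 20/3 ≈ 6.6667)
v(C, K) = 1/K (v(C, K) = K/(K²) = K/K² = 1/K)
v(X, I(1))² = (1/1)² = 1² = 1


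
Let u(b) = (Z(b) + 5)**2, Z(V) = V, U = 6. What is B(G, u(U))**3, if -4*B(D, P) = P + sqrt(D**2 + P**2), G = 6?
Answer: -(121 + sqrt(14677))**3/64 ≈ -2.2185e+5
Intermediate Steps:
u(b) = (5 + b)**2 (u(b) = (b + 5)**2 = (5 + b)**2)
B(D, P) = -P/4 - sqrt(D**2 + P**2)/4 (B(D, P) = -(P + sqrt(D**2 + P**2))/4 = -P/4 - sqrt(D**2 + P**2)/4)
B(G, u(U))**3 = (-(5 + 6)**2/4 - sqrt(6**2 + ((5 + 6)**2)**2)/4)**3 = (-1/4*11**2 - sqrt(36 + (11**2)**2)/4)**3 = (-1/4*121 - sqrt(36 + 121**2)/4)**3 = (-121/4 - sqrt(36 + 14641)/4)**3 = (-121/4 - sqrt(14677)/4)**3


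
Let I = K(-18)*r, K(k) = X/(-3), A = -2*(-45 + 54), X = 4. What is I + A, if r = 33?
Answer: -62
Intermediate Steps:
A = -18 (A = -2*9 = -18)
K(k) = -4/3 (K(k) = 4/(-3) = 4*(-⅓) = -4/3)
I = -44 (I = -4/3*33 = -44)
I + A = -44 - 18 = -62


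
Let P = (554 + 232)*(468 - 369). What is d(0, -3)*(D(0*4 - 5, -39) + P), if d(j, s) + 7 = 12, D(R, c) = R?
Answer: 389045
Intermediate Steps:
P = 77814 (P = 786*99 = 77814)
d(j, s) = 5 (d(j, s) = -7 + 12 = 5)
d(0, -3)*(D(0*4 - 5, -39) + P) = 5*((0*4 - 5) + 77814) = 5*((0 - 5) + 77814) = 5*(-5 + 77814) = 5*77809 = 389045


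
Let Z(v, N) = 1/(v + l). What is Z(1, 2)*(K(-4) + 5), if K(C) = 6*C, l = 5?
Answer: -19/6 ≈ -3.1667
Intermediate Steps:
Z(v, N) = 1/(5 + v) (Z(v, N) = 1/(v + 5) = 1/(5 + v))
Z(1, 2)*(K(-4) + 5) = (6*(-4) + 5)/(5 + 1) = (-24 + 5)/6 = (1/6)*(-19) = -19/6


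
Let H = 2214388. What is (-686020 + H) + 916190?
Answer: 2444558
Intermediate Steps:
(-686020 + H) + 916190 = (-686020 + 2214388) + 916190 = 1528368 + 916190 = 2444558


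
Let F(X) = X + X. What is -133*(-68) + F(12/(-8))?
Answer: 9041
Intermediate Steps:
F(X) = 2*X
-133*(-68) + F(12/(-8)) = -133*(-68) + 2*(12/(-8)) = 9044 + 2*(12*(-⅛)) = 9044 + 2*(-3/2) = 9044 - 3 = 9041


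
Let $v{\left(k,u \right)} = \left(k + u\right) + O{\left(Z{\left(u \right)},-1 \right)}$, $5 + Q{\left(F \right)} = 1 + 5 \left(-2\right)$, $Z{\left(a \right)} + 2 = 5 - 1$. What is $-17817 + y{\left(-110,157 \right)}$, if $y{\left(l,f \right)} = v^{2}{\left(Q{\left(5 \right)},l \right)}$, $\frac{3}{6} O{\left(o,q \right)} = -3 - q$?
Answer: $-1433$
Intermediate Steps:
$Z{\left(a \right)} = 2$ ($Z{\left(a \right)} = -2 + \left(5 - 1\right) = -2 + 4 = 2$)
$O{\left(o,q \right)} = -6 - 2 q$ ($O{\left(o,q \right)} = 2 \left(-3 - q\right) = -6 - 2 q$)
$Q{\left(F \right)} = -14$ ($Q{\left(F \right)} = -5 + \left(1 + 5 \left(-2\right)\right) = -5 + \left(1 - 10\right) = -5 - 9 = -14$)
$v{\left(k,u \right)} = -4 + k + u$ ($v{\left(k,u \right)} = \left(k + u\right) - 4 = -4 + k + u$)
$y{\left(l,f \right)} = \left(-18 + l\right)^{2}$ ($y{\left(l,f \right)} = \left(-4 - 14 + l\right)^{2} = \left(-18 + l\right)^{2}$)
$-17817 + y{\left(-110,157 \right)} = -17817 + \left(-18 - 110\right)^{2} = -17817 + \left(-128\right)^{2} = -17817 + 16384 = -1433$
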